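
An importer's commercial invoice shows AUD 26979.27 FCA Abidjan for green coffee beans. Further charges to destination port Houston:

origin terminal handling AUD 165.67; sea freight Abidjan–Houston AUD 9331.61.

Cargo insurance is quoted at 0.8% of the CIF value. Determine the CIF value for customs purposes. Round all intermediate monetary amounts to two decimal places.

Let C be the CIF value. C = FCA price + pre-shipment costs + freight + 0.8% × C
C − 0.8% × C = 26979.27 + 165.67 + 9331.61
0.992 × C = 36476.55
C = 36476.55 / 0.992 = 36770.72
Insurance premium = 0.8% × 36770.72 = 294.17

CIF value: AUD 36770.72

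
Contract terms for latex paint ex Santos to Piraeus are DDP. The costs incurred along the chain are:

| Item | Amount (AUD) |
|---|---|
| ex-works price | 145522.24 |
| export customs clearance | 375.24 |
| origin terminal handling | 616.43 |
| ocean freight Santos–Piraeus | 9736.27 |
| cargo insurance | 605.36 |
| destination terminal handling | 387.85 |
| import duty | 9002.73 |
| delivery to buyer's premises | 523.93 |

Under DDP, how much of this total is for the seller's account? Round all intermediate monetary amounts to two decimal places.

DDP: the seller bears all costs including import duty.
Seller's account: goods 145522.24 + export clearance 375.24 + origin terminal 616.43 + freight 9736.27 + insurance 605.36 + destination terminal 387.85 + duty 9002.73 + delivery 523.93 = 166770.05
Buyer's account: 0.00

Seller's account: AUD 166770.05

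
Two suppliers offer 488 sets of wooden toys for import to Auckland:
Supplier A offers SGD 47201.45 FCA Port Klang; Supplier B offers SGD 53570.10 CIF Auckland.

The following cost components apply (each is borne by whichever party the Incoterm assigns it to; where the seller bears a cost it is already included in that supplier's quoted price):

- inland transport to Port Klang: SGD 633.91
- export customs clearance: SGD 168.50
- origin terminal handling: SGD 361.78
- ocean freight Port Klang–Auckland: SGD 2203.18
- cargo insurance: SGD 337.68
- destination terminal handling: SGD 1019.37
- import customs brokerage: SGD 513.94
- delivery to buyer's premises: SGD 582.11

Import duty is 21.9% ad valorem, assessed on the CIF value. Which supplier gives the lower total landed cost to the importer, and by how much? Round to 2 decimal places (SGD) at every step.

Supplier A (FCA):
CIF value = FCA price + origin terminal + freight + insurance = 47201.45 + 361.78 + 2203.18 + 337.68 = 50104.09
Import duty = 50104.09 × 21.9% = 10972.80
Buyer bears (A): 361.78 + 2203.18 + 337.68 + 1019.37 + 513.94 + 582.11 = 5018.06
Landed cost (A) = invoice 47201.45 + 5018.06 + duty 10972.80 = 63192.31
Supplier B (CIF):
The CIF price already equals the CIF value: 53570.10
Import duty = 53570.10 × 21.9% = 11731.85
Buyer bears (B): 1019.37 + 513.94 + 582.11 = 2115.42
Landed cost (B) = invoice 53570.10 + 2115.42 + duty 11731.85 = 67417.37
Difference = |63192.31 − 67417.37| = 4225.06

Supplier A is cheaper by SGD 4225.06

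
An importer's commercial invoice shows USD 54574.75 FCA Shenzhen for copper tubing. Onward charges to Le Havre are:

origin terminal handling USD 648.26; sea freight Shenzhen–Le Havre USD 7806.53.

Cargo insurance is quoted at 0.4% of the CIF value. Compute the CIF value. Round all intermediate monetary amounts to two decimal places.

Let C be the CIF value. C = FCA price + pre-shipment costs + freight + 0.4% × C
C − 0.4% × C = 54574.75 + 648.26 + 7806.53
0.996 × C = 63029.54
C = 63029.54 / 0.996 = 63282.67
Insurance premium = 0.4% × 63282.67 = 253.13

CIF value: USD 63282.67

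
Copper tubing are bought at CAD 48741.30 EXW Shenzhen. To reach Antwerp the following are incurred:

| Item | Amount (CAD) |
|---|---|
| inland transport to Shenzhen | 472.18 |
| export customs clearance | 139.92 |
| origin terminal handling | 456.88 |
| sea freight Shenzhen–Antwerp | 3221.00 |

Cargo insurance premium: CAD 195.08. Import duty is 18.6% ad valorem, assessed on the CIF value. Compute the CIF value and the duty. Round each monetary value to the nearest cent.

CIF value: CAD 53226.36; import duty: CAD 9900.10

CIF = EXW price + pre-shipment costs + freight + insurance
CIF = 48741.30 + 472.18 + 139.92 + 456.88 + 3221.00 + 195.08 = 53226.36
Import duty = 53226.36 × 18.6% = 9900.10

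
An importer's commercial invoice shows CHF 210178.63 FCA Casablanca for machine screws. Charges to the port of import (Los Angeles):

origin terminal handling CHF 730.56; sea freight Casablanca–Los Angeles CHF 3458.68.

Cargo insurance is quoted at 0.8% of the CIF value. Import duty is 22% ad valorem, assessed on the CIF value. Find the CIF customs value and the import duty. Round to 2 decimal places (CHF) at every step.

CIF value: CHF 216096.64; import duty: CHF 47541.26

Let C be the CIF value. C = FCA price + pre-shipment costs + freight + 0.8% × C
C − 0.8% × C = 210178.63 + 730.56 + 3458.68
0.992 × C = 214367.87
C = 214367.87 / 0.992 = 216096.64
Insurance premium = 0.8% × 216096.64 = 1728.77
Import duty = 216096.64 × 22% = 47541.26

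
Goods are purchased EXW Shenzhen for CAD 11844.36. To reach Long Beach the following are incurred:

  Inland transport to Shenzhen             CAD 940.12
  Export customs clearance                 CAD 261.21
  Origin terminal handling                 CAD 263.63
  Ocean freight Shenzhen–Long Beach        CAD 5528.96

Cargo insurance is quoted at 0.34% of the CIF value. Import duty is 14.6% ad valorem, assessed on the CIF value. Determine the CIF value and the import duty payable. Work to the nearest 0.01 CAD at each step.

Let C be the CIF value. C = EXW price + pre-shipment costs + freight + 0.34% × C
C − 0.34% × C = 11844.36 + 940.12 + 261.21 + 263.63 + 5528.96
0.9966 × C = 18838.28
C = 18838.28 / 0.9966 = 18902.55
Insurance premium = 0.34% × 18902.55 = 64.27
Import duty = 18902.55 × 14.6% = 2759.77

CIF value: CAD 18902.55; import duty: CAD 2759.77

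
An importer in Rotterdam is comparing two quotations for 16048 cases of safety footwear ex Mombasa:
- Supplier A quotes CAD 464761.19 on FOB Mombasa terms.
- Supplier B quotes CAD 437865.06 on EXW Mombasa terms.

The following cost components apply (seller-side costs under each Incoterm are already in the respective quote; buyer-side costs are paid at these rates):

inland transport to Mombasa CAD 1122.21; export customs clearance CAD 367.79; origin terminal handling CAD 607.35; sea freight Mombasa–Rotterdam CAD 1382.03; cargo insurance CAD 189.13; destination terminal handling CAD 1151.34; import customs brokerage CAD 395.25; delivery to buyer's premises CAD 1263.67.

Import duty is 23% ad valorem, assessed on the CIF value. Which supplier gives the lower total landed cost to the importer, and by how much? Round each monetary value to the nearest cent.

Supplier B is cheaper by CAD 30502.50

Supplier A (FOB):
CIF value = FOB price + freight + insurance = 464761.19 + 1382.03 + 189.13 = 466332.35
Import duty = 466332.35 × 23% = 107256.44
Buyer bears (A): 1382.03 + 189.13 + 1151.34 + 395.25 + 1263.67 = 4381.42
Landed cost (A) = invoice 464761.19 + 4381.42 + duty 107256.44 = 576399.05
Supplier B (EXW):
CIF value = EXW price + inland to port + export clearance + origin terminal + freight + insurance = 437865.06 + 1122.21 + 367.79 + 607.35 + 1382.03 + 189.13 = 441533.57
Import duty = 441533.57 × 23% = 101552.72
Buyer bears (B): 1122.21 + 367.79 + 607.35 + 1382.03 + 189.13 + 1151.34 + 395.25 + 1263.67 = 6478.77
Landed cost (B) = invoice 437865.06 + 6478.77 + duty 101552.72 = 545896.55
Difference = |576399.05 − 545896.55| = 30502.50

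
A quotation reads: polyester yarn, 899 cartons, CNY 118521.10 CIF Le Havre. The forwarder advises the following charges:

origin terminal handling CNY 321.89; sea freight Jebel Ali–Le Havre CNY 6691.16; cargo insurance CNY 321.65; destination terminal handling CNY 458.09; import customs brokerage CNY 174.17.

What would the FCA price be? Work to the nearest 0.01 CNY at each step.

Not relevant to the conversion: destination terminal, brokerage — on the buyer under both terms; not part of either seller's price.
From CIF to FCA, the seller no longer bears: origin terminal, freight, insurance.
FCA price = 118521.10 − 321.89 − 6691.16 − 321.65 = 111186.40

FCA price: CNY 111186.40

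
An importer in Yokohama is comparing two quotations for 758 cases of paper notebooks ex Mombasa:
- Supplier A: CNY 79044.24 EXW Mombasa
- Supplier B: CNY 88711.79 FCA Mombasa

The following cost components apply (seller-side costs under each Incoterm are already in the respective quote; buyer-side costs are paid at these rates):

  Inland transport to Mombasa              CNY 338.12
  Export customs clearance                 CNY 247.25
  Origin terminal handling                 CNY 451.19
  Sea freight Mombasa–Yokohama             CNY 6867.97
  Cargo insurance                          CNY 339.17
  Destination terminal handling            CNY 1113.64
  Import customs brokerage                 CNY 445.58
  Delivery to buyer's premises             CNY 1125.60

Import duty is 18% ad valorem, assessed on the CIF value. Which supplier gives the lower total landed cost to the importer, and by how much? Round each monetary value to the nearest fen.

Supplier A is cheaper by CNY 10716.97

Supplier A (EXW):
CIF value = EXW price + inland to port + export clearance + origin terminal + freight + insurance = 79044.24 + 338.12 + 247.25 + 451.19 + 6867.97 + 339.17 = 87287.94
Import duty = 87287.94 × 18% = 15711.83
Buyer bears (A): 338.12 + 247.25 + 451.19 + 6867.97 + 339.17 + 1113.64 + 445.58 + 1125.60 = 10928.52
Landed cost (A) = invoice 79044.24 + 10928.52 + duty 15711.83 = 105684.59
Supplier B (FCA):
CIF value = FCA price + origin terminal + freight + insurance = 88711.79 + 451.19 + 6867.97 + 339.17 = 96370.12
Import duty = 96370.12 × 18% = 17346.62
Buyer bears (B): 451.19 + 6867.97 + 339.17 + 1113.64 + 445.58 + 1125.60 = 10343.15
Landed cost (B) = invoice 88711.79 + 10343.15 + duty 17346.62 = 116401.56
Difference = |105684.59 − 116401.56| = 10716.97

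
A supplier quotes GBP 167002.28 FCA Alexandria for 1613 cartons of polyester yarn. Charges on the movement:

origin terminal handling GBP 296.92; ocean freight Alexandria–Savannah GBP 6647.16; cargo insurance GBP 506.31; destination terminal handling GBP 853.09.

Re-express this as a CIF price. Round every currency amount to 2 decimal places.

Not relevant to the conversion: destination terminal — on the buyer under both terms; not part of either seller's price.
From FCA to CIF, the seller additionally bears: origin terminal, freight, insurance.
CIF price = 167002.28 + 296.92 + 6647.16 + 506.31 = 174452.67

CIF price: GBP 174452.67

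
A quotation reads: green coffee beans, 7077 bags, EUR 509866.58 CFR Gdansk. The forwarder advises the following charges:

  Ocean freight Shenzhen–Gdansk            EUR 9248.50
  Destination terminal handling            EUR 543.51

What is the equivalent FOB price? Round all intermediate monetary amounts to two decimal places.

FOB price: EUR 500618.08

Not relevant to the conversion: destination terminal — on the buyer under both terms; not part of either seller's price.
From CFR to FOB, the seller no longer bears: freight.
FOB price = 509866.58 − 9248.50 = 500618.08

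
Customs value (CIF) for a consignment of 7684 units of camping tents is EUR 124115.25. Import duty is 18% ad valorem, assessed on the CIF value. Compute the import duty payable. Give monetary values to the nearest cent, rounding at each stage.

Import duty = 124115.25 × 18% = 22340.75

Import duty: EUR 22340.75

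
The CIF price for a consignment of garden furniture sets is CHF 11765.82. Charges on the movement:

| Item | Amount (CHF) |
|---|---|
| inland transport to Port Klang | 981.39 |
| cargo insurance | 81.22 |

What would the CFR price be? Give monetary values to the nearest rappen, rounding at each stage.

CFR price: CHF 11684.60

Not relevant to the conversion: inland to port — on the seller under both CIF and CFR; already in the CIF price and stays in the CFR price.
From CIF to CFR, the seller no longer bears: insurance.
CFR price = 11765.82 − 81.22 = 11684.60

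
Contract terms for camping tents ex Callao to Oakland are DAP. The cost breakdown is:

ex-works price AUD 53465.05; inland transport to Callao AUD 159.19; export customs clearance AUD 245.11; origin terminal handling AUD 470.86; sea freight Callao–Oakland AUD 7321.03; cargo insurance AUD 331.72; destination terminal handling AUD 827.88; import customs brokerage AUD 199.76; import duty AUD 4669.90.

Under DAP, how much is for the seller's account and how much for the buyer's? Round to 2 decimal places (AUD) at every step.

DAP: the seller bears all costs to the named destination except import duty and clearance.
Seller's account: goods 53465.05 + inland to port 159.19 + export clearance 245.11 + origin terminal 470.86 + freight 7321.03 + insurance 331.72 + destination terminal 827.88 = 62820.84
Buyer's account: brokerage 199.76 + duty 4669.90 = 4869.66

Seller: AUD 62820.84; buyer: AUD 4869.66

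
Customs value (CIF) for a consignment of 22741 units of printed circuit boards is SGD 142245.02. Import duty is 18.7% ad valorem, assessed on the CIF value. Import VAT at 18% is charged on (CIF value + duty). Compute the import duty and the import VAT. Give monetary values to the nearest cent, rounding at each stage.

Import duty: SGD 26599.82; import VAT: SGD 30392.07

Import duty = 142245.02 × 18.7% = 26599.82
VAT base = CIF + duty = 142245.02 + 26599.82 = 168844.84
Import VAT = 168844.84 × 18% = 30392.07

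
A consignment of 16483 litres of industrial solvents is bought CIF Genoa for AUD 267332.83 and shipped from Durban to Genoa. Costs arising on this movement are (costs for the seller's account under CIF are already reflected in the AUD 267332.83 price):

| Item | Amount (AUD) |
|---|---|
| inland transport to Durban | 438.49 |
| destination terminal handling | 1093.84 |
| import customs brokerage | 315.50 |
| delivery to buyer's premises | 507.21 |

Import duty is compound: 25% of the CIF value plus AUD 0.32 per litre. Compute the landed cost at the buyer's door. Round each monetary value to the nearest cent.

Total landed cost: AUD 341357.15

CIF: the seller pays costs through ocean freight and marine insurance to the destination port.
Already in the invoice (seller's account under CIF): inland to port — exclude.
The CIF price already equals the CIF value: 267332.83
Ad valorem component: 267332.83 × 25% = 66833.21
Specific component: 16483 × 0.32 = 5274.56
Import duty = 66833.21 + 5274.56 = 72107.77
Buyer bears: destination terminal 1093.84 + brokerage 315.50 + delivery 507.21 + duty 72107.77 = 74024.32
Landed cost = invoice 267332.83 + 74024.32 = 341357.15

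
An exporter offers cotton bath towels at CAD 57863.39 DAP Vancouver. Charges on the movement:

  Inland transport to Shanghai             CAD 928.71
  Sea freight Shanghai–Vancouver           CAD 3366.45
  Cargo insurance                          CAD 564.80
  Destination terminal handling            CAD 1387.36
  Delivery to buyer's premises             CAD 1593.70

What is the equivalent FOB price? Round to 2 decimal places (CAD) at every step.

Not relevant to the conversion: inland to port — on the seller under both DAP and FOB; already in the DAP price and stays in the FOB price.
From DAP to FOB, the seller no longer bears: freight, insurance, destination terminal, delivery.
FOB price = 57863.39 − 3366.45 − 564.80 − 1387.36 − 1593.70 = 50951.08

FOB price: CAD 50951.08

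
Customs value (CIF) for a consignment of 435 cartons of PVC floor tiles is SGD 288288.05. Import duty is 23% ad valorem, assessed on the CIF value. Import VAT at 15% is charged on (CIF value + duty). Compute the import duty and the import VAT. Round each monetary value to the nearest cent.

Import duty: SGD 66306.25; import VAT: SGD 53189.15

Import duty = 288288.05 × 23% = 66306.25
VAT base = CIF + duty = 288288.05 + 66306.25 = 354594.30
Import VAT = 354594.30 × 15% = 53189.15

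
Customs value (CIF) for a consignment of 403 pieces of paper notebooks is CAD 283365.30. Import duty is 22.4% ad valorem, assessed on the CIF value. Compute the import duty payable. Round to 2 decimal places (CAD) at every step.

Import duty = 283365.30 × 22.4% = 63473.83

Import duty: CAD 63473.83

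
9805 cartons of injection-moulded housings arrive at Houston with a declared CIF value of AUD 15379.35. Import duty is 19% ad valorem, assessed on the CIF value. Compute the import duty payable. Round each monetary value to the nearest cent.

Import duty = 15379.35 × 19% = 2922.08

Import duty: AUD 2922.08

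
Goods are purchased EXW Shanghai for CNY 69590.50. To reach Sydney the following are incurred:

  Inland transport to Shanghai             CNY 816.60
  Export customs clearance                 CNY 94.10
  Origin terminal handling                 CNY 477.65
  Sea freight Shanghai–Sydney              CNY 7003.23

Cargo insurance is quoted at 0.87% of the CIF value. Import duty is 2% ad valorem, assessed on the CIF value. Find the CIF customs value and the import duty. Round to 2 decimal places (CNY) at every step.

CIF value: CNY 78666.48; import duty: CNY 1573.33

Let C be the CIF value. C = EXW price + pre-shipment costs + freight + 0.87% × C
C − 0.87% × C = 69590.50 + 816.60 + 94.10 + 477.65 + 7003.23
0.9913 × C = 77982.08
C = 77982.08 / 0.9913 = 78666.48
Insurance premium = 0.87% × 78666.48 = 684.40
Import duty = 78666.48 × 2% = 1573.33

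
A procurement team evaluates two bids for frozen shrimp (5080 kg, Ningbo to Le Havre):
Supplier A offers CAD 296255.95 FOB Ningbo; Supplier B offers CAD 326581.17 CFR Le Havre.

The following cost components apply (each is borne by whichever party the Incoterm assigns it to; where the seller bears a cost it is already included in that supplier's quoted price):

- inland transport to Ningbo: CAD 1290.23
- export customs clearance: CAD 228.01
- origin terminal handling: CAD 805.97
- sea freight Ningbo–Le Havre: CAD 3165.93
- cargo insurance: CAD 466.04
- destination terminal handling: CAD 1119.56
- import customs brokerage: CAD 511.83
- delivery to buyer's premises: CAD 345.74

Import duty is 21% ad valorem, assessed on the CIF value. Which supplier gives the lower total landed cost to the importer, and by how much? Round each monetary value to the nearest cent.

Supplier A is cheaper by CAD 32862.74

Supplier A (FOB):
CIF value = FOB price + freight + insurance = 296255.95 + 3165.93 + 466.04 = 299887.92
Import duty = 299887.92 × 21% = 62976.46
Buyer bears (A): 3165.93 + 466.04 + 1119.56 + 511.83 + 345.74 = 5609.10
Landed cost (A) = invoice 296255.95 + 5609.10 + duty 62976.46 = 364841.51
Supplier B (CFR):
CIF value = CFR price + insurance = 326581.17 + 466.04 = 327047.21
Import duty = 327047.21 × 21% = 68679.91
Buyer bears (B): 466.04 + 1119.56 + 511.83 + 345.74 = 2443.17
Landed cost (B) = invoice 326581.17 + 2443.17 + duty 68679.91 = 397704.25
Difference = |364841.51 − 397704.25| = 32862.74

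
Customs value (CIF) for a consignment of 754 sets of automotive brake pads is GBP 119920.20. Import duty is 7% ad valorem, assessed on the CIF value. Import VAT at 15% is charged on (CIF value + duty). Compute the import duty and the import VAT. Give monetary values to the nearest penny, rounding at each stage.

Import duty: GBP 8394.41; import VAT: GBP 19247.19

Import duty = 119920.20 × 7% = 8394.41
VAT base = CIF + duty = 119920.20 + 8394.41 = 128314.61
Import VAT = 128314.61 × 15% = 19247.19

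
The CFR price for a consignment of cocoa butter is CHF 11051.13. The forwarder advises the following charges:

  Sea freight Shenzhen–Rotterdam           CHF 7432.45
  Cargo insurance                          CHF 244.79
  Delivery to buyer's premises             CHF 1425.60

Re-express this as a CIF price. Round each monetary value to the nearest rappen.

Not relevant to the conversion: freight — on the seller under both CFR and CIF; already in the CFR price and stays in the CIF price. delivery — on the buyer under both terms; not part of either seller's price.
From CFR to CIF, the seller additionally bears: insurance.
CIF price = 11051.13 + 244.79 = 11295.92

CIF price: CHF 11295.92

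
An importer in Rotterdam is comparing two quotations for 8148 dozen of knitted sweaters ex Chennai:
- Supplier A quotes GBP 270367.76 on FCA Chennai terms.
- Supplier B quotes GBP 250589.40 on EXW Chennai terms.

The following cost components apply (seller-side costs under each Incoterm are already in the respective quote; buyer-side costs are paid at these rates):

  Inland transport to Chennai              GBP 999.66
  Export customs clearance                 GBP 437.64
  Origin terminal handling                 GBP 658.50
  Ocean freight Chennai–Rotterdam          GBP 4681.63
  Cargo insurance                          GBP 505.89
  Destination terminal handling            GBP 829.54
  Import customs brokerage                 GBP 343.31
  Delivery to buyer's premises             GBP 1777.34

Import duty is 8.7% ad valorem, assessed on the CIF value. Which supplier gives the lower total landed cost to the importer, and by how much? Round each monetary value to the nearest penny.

Supplier A (FCA):
CIF value = FCA price + origin terminal + freight + insurance = 270367.76 + 658.50 + 4681.63 + 505.89 = 276213.78
Import duty = 276213.78 × 8.7% = 24030.60
Buyer bears (A): 658.50 + 4681.63 + 505.89 + 829.54 + 343.31 + 1777.34 = 8796.21
Landed cost (A) = invoice 270367.76 + 8796.21 + duty 24030.60 = 303194.57
Supplier B (EXW):
CIF value = EXW price + inland to port + export clearance + origin terminal + freight + insurance = 250589.40 + 999.66 + 437.64 + 658.50 + 4681.63 + 505.89 = 257872.72
Import duty = 257872.72 × 8.7% = 22434.93
Buyer bears (B): 999.66 + 437.64 + 658.50 + 4681.63 + 505.89 + 829.54 + 343.31 + 1777.34 = 10233.51
Landed cost (B) = invoice 250589.40 + 10233.51 + duty 22434.93 = 283257.84
Difference = |303194.57 − 283257.84| = 19936.73

Supplier B is cheaper by GBP 19936.73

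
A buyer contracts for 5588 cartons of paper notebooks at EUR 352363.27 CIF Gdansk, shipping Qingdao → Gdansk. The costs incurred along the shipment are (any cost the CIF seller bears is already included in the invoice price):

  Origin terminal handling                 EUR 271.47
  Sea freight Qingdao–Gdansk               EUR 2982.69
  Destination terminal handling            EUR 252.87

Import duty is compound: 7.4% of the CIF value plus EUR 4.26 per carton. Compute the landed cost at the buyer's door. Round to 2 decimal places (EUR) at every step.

Total landed cost: EUR 402495.90

CIF: the seller pays costs through ocean freight and marine insurance to the destination port.
Already in the invoice (seller's account under CIF): origin terminal, freight — exclude.
The CIF price already equals the CIF value: 352363.27
Ad valorem component: 352363.27 × 7.4% = 26074.88
Specific component: 5588 × 4.26 = 23804.88
Import duty = 26074.88 + 23804.88 = 49879.76
Buyer bears: destination terminal 252.87 + duty 49879.76 = 50132.63
Landed cost = invoice 352363.27 + 50132.63 = 402495.90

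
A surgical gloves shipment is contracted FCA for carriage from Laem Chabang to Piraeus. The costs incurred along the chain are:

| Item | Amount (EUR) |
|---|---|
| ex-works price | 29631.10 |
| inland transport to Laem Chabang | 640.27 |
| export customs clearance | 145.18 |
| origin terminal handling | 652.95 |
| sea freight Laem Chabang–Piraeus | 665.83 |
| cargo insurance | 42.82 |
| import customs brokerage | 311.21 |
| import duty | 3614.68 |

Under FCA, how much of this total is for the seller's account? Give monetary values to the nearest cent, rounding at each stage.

Seller's account: EUR 30416.55

FCA: the seller delivers export-cleared goods to the carrier; the buyer bears costs from that point.
Seller's account: goods 29631.10 + inland to port 640.27 + export clearance 145.18 = 30416.55
Buyer's account: origin terminal 652.95 + freight 665.83 + insurance 42.82 + brokerage 311.21 + duty 3614.68 = 5287.49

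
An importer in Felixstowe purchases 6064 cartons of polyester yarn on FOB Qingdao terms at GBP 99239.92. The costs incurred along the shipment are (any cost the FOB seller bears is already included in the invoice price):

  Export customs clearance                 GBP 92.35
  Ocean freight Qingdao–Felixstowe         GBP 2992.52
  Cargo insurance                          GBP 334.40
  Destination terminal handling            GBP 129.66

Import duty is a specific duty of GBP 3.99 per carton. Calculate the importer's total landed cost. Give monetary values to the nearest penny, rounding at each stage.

FOB: the seller bears costs until goods are on board at the origin port; the buyer bears freight, insurance and all costs thereafter.
Already in the invoice (seller's account under FOB): export clearance — exclude.
CIF value = FOB price + freight + insurance = 99239.92 + 2992.52 + 334.40 = 102566.84
Import duty = 6064 × 3.99 = 24195.36
Buyer bears: freight 2992.52 + insurance 334.40 + destination terminal 129.66 + duty 24195.36 = 27651.94
Landed cost = invoice 99239.92 + 27651.94 = 126891.86

Total landed cost: GBP 126891.86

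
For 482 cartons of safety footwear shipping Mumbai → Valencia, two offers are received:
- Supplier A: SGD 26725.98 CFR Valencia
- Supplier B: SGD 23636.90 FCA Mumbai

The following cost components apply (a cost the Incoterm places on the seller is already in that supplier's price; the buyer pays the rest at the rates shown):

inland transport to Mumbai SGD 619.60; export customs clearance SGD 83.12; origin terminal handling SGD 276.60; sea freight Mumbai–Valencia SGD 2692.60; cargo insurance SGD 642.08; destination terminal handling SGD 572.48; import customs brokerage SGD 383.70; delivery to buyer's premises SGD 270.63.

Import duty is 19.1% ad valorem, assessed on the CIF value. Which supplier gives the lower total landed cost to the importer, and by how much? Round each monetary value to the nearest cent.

Supplier B is cheaper by SGD 142.78

Supplier A (CFR):
CIF value = CFR price + insurance = 26725.98 + 642.08 = 27368.06
Import duty = 27368.06 × 19.1% = 5227.30
Buyer bears (A): 642.08 + 572.48 + 383.70 + 270.63 = 1868.89
Landed cost (A) = invoice 26725.98 + 1868.89 + duty 5227.30 = 33822.17
Supplier B (FCA):
CIF value = FCA price + origin terminal + freight + insurance = 23636.90 + 276.60 + 2692.60 + 642.08 = 27248.18
Import duty = 27248.18 × 19.1% = 5204.40
Buyer bears (B): 276.60 + 2692.60 + 642.08 + 572.48 + 383.70 + 270.63 = 4838.09
Landed cost (B) = invoice 23636.90 + 4838.09 + duty 5204.40 = 33679.39
Difference = |33822.17 − 33679.39| = 142.78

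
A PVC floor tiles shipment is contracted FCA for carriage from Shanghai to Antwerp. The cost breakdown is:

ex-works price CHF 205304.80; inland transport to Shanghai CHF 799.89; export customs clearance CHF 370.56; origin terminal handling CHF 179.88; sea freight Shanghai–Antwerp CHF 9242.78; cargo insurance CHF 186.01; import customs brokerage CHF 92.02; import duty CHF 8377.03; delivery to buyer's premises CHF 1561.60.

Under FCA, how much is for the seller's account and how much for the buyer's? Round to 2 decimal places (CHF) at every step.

FCA: the seller delivers export-cleared goods to the carrier; the buyer bears costs from that point.
Seller's account: goods 205304.80 + inland to port 799.89 + export clearance 370.56 = 206475.25
Buyer's account: origin terminal 179.88 + freight 9242.78 + insurance 186.01 + brokerage 92.02 + duty 8377.03 + delivery 1561.60 = 19639.32

Seller: CHF 206475.25; buyer: CHF 19639.32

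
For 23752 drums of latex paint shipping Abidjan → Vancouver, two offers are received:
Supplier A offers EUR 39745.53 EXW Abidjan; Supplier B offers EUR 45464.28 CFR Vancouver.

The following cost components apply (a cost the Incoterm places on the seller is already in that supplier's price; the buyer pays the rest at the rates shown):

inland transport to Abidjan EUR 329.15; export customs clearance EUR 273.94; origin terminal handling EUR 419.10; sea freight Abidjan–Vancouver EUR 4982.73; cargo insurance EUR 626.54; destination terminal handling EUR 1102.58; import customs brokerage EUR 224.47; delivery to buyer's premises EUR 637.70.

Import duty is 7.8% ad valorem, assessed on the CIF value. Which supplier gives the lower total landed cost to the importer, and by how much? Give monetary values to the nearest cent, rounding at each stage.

Supplier A (EXW):
CIF value = EXW price + inland to port + export clearance + origin terminal + freight + insurance = 39745.53 + 329.15 + 273.94 + 419.10 + 4982.73 + 626.54 = 46376.99
Import duty = 46376.99 × 7.8% = 3617.41
Buyer bears (A): 329.15 + 273.94 + 419.10 + 4982.73 + 626.54 + 1102.58 + 224.47 + 637.70 = 8596.21
Landed cost (A) = invoice 39745.53 + 8596.21 + duty 3617.41 = 51959.15
Supplier B (CFR):
CIF value = CFR price + insurance = 45464.28 + 626.54 = 46090.82
Import duty = 46090.82 × 7.8% = 3595.08
Buyer bears (B): 626.54 + 1102.58 + 224.47 + 637.70 = 2591.29
Landed cost (B) = invoice 45464.28 + 2591.29 + duty 3595.08 = 51650.65
Difference = |51959.15 − 51650.65| = 308.50

Supplier B is cheaper by EUR 308.50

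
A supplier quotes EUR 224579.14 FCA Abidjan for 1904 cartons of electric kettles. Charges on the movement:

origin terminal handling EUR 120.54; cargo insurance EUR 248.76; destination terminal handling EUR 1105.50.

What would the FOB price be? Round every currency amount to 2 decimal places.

FOB price: EUR 224699.68

Not relevant to the conversion: destination terminal, insurance — on the buyer under both terms; not part of either seller's price.
From FCA to FOB, the seller additionally bears: origin terminal.
FOB price = 224579.14 + 120.54 = 224699.68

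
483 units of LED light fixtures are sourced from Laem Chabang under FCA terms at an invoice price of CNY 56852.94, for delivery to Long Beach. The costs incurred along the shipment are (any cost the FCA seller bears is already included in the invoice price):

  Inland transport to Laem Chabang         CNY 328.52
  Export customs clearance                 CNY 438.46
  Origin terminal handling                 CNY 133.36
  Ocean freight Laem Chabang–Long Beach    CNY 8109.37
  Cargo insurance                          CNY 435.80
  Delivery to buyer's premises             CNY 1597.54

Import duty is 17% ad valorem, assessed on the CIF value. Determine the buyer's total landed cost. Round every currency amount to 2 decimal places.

Total landed cost: CNY 78269.36

FCA: the seller delivers export-cleared goods to the carrier; the buyer bears costs from that point.
Already in the invoice (seller's account under FCA): inland to port, export clearance — exclude.
CIF value = FCA price + origin terminal + freight + insurance = 56852.94 + 133.36 + 8109.37 + 435.80 = 65531.47
Import duty = 65531.47 × 17% = 11140.35
Buyer bears: origin terminal 133.36 + freight 8109.37 + insurance 435.80 + delivery 1597.54 + duty 11140.35 = 21416.42
Landed cost = invoice 56852.94 + 21416.42 = 78269.36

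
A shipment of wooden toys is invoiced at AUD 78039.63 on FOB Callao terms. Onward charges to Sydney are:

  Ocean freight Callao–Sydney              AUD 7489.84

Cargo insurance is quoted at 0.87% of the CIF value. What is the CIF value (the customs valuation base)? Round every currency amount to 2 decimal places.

CIF value: AUD 86280.11

Let C be the CIF value. C = FOB price + freight + 0.87% × C
C − 0.87% × C = 78039.63 + 7489.84
0.9913 × C = 85529.47
C = 85529.47 / 0.9913 = 86280.11
Insurance premium = 0.87% × 86280.11 = 750.64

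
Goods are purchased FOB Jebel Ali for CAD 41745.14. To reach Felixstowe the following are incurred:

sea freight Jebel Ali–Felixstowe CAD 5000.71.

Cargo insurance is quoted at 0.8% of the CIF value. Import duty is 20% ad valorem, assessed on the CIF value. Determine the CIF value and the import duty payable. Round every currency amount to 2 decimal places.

Let C be the CIF value. C = FOB price + freight + 0.8% × C
C − 0.8% × C = 41745.14 + 5000.71
0.992 × C = 46745.85
C = 46745.85 / 0.992 = 47122.83
Insurance premium = 0.8% × 47122.83 = 376.98
Import duty = 47122.83 × 20% = 9424.57

CIF value: CAD 47122.83; import duty: CAD 9424.57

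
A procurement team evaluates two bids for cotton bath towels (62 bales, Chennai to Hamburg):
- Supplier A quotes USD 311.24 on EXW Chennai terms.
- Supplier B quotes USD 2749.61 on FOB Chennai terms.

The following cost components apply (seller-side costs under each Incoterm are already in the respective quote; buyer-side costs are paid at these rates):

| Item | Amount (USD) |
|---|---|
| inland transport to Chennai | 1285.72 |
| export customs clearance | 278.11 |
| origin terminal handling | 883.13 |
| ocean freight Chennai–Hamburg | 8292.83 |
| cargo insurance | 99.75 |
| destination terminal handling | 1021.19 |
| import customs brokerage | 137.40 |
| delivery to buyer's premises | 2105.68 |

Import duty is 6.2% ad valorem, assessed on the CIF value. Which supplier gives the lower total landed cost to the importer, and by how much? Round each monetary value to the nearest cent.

Supplier B is cheaper by USD 9.12

Supplier A (EXW):
CIF value = EXW price + inland to port + export clearance + origin terminal + freight + insurance = 311.24 + 1285.72 + 278.11 + 883.13 + 8292.83 + 99.75 = 11150.78
Import duty = 11150.78 × 6.2% = 691.35
Buyer bears (A): 1285.72 + 278.11 + 883.13 + 8292.83 + 99.75 + 1021.19 + 137.40 + 2105.68 = 14103.81
Landed cost (A) = invoice 311.24 + 14103.81 + duty 691.35 = 15106.40
Supplier B (FOB):
CIF value = FOB price + freight + insurance = 2749.61 + 8292.83 + 99.75 = 11142.19
Import duty = 11142.19 × 6.2% = 690.82
Buyer bears (B): 8292.83 + 99.75 + 1021.19 + 137.40 + 2105.68 = 11656.85
Landed cost (B) = invoice 2749.61 + 11656.85 + duty 690.82 = 15097.28
Difference = |15106.40 − 15097.28| = 9.12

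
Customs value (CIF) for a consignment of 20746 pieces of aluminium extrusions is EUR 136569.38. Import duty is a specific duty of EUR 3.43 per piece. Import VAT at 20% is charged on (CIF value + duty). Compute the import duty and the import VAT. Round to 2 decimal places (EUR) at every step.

Import duty: EUR 71158.78; import VAT: EUR 41545.63

Import duty = 20746 × 3.43 = 71158.78
VAT base = CIF + duty = 136569.38 + 71158.78 = 207728.16
Import VAT = 207728.16 × 20% = 41545.63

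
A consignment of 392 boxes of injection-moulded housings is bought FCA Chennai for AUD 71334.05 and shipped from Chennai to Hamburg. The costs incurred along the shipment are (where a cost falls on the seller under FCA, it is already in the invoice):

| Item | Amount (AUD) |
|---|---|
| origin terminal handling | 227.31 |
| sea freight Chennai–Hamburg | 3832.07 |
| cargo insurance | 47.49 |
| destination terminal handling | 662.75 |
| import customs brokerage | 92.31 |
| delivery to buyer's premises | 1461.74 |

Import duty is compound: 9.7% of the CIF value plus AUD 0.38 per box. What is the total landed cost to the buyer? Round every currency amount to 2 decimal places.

FCA: the seller delivers export-cleared goods to the carrier; the buyer bears costs from that point.
CIF value = FCA price + origin terminal + freight + insurance = 71334.05 + 227.31 + 3832.07 + 47.49 = 75440.92
Ad valorem component: 75440.92 × 9.7% = 7317.77
Specific component: 392 × 0.38 = 148.96
Import duty = 7317.77 + 148.96 = 7466.73
Buyer bears: origin terminal 227.31 + freight 3832.07 + insurance 47.49 + destination terminal 662.75 + brokerage 92.31 + delivery 1461.74 + duty 7466.73 = 13790.40
Landed cost = invoice 71334.05 + 13790.40 = 85124.45

Total landed cost: AUD 85124.45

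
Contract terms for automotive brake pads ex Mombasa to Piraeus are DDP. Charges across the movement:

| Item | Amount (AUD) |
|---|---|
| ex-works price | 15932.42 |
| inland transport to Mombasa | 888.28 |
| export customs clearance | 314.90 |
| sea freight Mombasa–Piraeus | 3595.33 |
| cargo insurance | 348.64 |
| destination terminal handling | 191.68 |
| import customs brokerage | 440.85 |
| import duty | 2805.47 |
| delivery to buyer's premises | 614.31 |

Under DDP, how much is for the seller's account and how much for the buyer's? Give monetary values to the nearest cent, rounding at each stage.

DDP: the seller bears all costs including import duty.
Seller's account: goods 15932.42 + inland to port 888.28 + export clearance 314.90 + freight 3595.33 + insurance 348.64 + destination terminal 191.68 + brokerage 440.85 + duty 2805.47 + delivery 614.31 = 25131.88
Buyer's account: 0.00

Seller: AUD 25131.88; buyer: AUD 0.00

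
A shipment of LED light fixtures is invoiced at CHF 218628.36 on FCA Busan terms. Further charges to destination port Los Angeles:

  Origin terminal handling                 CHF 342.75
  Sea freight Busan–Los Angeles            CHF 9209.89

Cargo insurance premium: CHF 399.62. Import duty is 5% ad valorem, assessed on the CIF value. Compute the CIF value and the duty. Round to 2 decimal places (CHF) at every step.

CIF value: CHF 228580.62; import duty: CHF 11429.03

CIF = FCA price + pre-shipment costs + freight + insurance
CIF = 218628.36 + 342.75 + 9209.89 + 399.62 = 228580.62
Import duty = 228580.62 × 5% = 11429.03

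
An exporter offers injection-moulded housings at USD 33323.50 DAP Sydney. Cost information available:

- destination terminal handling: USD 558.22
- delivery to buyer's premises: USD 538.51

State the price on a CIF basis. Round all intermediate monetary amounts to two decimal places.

From DAP to CIF, the seller no longer bears: destination terminal, delivery.
CIF price = 33323.50 − 558.22 − 538.51 = 32226.77

CIF price: USD 32226.77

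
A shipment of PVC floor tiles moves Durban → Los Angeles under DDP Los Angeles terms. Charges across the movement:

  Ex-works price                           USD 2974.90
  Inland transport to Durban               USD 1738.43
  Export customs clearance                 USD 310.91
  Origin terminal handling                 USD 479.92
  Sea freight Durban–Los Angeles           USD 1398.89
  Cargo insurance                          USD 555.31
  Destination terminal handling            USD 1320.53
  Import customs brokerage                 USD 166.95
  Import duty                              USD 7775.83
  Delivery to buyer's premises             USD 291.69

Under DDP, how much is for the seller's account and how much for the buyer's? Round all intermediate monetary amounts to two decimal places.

Seller: USD 17013.36; buyer: USD 0.00

DDP: the seller bears all costs including import duty.
Seller's account: goods 2974.90 + inland to port 1738.43 + export clearance 310.91 + origin terminal 479.92 + freight 1398.89 + insurance 555.31 + destination terminal 1320.53 + brokerage 166.95 + duty 7775.83 + delivery 291.69 = 17013.36
Buyer's account: 0.00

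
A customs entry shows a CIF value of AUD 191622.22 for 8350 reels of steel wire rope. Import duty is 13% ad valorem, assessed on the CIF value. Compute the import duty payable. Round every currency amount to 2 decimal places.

Import duty = 191622.22 × 13% = 24910.89

Import duty: AUD 24910.89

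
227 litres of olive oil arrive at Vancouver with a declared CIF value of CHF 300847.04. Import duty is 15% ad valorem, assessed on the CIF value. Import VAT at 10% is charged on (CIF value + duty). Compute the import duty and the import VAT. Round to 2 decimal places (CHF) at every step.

Import duty: CHF 45127.06; import VAT: CHF 34597.41

Import duty = 300847.04 × 15% = 45127.06
VAT base = CIF + duty = 300847.04 + 45127.06 = 345974.10
Import VAT = 345974.10 × 10% = 34597.41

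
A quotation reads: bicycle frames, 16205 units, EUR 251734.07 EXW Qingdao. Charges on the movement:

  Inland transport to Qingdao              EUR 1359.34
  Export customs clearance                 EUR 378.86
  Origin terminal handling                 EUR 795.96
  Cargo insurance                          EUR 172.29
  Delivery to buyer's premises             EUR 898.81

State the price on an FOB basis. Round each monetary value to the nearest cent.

Not relevant to the conversion: insurance, delivery — on the buyer under both terms; not part of either seller's price.
From EXW to FOB, the seller additionally bears: inland to port, export clearance, origin terminal.
FOB price = 251734.07 + 1359.34 + 378.86 + 795.96 = 254268.23

FOB price: EUR 254268.23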